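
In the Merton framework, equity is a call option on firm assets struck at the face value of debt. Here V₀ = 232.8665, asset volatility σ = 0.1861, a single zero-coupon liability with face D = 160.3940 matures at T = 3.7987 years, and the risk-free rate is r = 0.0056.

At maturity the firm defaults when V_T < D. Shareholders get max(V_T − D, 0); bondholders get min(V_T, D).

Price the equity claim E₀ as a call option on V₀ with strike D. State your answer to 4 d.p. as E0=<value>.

d₁ = [ln(V₀/D) + (r + σ²/2)T] / (σ√T)
   = [ln(232.8665/160.3940) + (0.0056 + 0.5·0.1861²)·3.7987] / (0.1861·√3.7987)
   = [0.372832 + 0.087053] / 0.362714 = 1.267902
d₂ = d₁ − σ√T = 1.267902 − 0.362714 = 0.905188
N(d₁) = 0.897584,  N(d₂) = 0.817317,  e^(−rT) = 0.978952
E₀ = V₀·N(d₁) − D·e^(−rT)·N(d₂)
   = 232.8665·0.897584 − 160.3940·0.978952·0.817317 = 80.683606

E0=80.6836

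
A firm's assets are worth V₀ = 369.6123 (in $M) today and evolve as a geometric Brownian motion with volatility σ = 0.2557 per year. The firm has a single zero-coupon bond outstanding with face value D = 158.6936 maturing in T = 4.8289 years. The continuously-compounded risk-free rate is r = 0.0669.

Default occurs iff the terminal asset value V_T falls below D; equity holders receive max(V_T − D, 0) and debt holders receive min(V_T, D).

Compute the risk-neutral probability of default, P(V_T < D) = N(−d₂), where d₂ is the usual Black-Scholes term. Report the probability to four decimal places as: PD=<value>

PD=0.0360

d₁ = [ln(V₀/D) + (r + σ²/2)T] / (σ√T)
   = [ln(369.6123/158.6936) + (0.0669 + 0.5·0.2557²)·4.8289] / (0.2557·√4.8289)
   = [0.845479 + 0.480916] / 0.561895 = 2.360577
d₂ = d₁ − σ√T = 2.360577 − 0.561895 = 1.798683
risk-neutral PD = N(−d₂) = N(-1.798683) = 0.036034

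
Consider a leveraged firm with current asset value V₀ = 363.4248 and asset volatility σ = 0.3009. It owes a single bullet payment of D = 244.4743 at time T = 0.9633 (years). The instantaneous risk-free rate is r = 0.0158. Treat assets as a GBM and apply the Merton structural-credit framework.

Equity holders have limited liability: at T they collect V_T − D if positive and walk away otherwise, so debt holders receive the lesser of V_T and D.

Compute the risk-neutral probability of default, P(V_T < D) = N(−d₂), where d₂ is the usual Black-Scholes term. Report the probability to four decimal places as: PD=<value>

d₁ = [ln(V₀/D) + (r + σ²/2)T] / (σ√T)
   = [ln(363.4248/244.4743) + (0.0158 + 0.5·0.3009²)·0.9633] / (0.3009·√0.9633)
   = [0.396462 + 0.058829] / 0.295327 = 1.541652
d₂ = d₁ − σ√T = 1.541652 − 0.295327 = 1.246325
risk-neutral PD = N(−d₂) = N(-1.246325) = 0.106322

PD=0.1063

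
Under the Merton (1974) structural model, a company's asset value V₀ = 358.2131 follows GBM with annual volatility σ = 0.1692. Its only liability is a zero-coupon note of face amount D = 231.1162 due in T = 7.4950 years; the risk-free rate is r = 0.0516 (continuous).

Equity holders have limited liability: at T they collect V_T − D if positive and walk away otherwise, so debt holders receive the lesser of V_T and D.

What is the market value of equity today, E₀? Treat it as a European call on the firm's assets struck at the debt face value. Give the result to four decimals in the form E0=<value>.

E0=202.8355

d₁ = [ln(V₀/D) + (r + σ²/2)T] / (σ√T)
   = [ln(358.2131/231.1162) + (0.0516 + 0.5·0.1692²)·7.4950] / (0.1692·√7.4950)
   = [0.438207 + 0.494028] / 0.463219 = 2.012516
d₂ = d₁ − σ√T = 2.012516 − 0.463219 = 1.549297
N(d₁) = 0.977917,  N(d₂) = 0.939345,  e^(−rT) = 0.679266
E₀ = V₀·N(d₁) − D·e^(−rT)·N(d₂)
   = 358.2131·0.977917 − 231.1162·0.679266·0.939345 = 202.835524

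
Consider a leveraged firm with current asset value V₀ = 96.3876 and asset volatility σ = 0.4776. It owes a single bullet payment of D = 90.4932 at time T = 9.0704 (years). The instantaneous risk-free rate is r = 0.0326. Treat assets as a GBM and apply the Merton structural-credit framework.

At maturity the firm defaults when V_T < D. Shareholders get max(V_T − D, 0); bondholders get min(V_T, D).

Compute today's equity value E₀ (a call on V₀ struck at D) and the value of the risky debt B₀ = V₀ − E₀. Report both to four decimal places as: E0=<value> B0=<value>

d₁ = [ln(V₀/D) + (r + σ²/2)T] / (σ√T)
   = [ln(96.3876/90.4932) + (0.0326 + 0.5·0.4776²)·9.0704] / (0.4776·√9.0704)
   = [0.063103 + 1.330182] / 1.438393 = 0.968640
d₂ = d₁ − σ√T = 0.968640 − 1.438393 = -0.469753
N(d₁) = 0.833638,  N(d₂) = 0.319266,  e^(−rT) = 0.744014
E₀ = V₀·N(d₁) − D·e^(−rT)·N(d₂)
   = 96.3876·0.833638 − 90.4932·0.744014·0.319266 = 58.856725
B₀ = V₀ − E₀ = 96.3876 − 58.856725 = 37.530875

E0=58.8567 B0=37.5309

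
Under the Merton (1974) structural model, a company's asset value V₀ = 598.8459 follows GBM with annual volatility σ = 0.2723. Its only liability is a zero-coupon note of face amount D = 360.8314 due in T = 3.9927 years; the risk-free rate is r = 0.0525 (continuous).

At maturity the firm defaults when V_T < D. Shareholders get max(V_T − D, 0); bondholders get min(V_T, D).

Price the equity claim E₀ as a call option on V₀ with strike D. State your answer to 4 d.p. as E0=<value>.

d₁ = [ln(V₀/D) + (r + σ²/2)T] / (σ√T)
   = [ln(598.8459/360.8314) + (0.0525 + 0.5·0.2723²)·3.9927] / (0.2723·√3.9927)
   = [0.506593 + 0.357641] / 0.544103 = 1.588366
d₂ = d₁ − σ√T = 1.588366 − 0.544103 = 1.044263
N(d₁) = 0.943898,  N(d₂) = 0.851818,  e^(−rT) = 0.810895
E₀ = V₀·N(d₁) − D·e^(−rT)·N(d₂)
   = 598.8459·0.943898 − 360.8314·0.810895·0.851818 = 316.010665

E0=316.0107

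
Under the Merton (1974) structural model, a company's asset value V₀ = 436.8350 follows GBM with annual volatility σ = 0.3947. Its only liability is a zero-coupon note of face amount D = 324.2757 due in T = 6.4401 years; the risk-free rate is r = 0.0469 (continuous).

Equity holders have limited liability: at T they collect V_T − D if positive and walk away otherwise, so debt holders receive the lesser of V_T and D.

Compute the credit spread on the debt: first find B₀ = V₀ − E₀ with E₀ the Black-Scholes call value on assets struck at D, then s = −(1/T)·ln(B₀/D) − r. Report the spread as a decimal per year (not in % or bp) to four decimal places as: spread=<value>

spread=0.0373

d₁ = [ln(V₀/D) + (r + σ²/2)T] / (σ√T)
   = [ln(436.8350/324.2757) + (0.0469 + 0.5·0.3947²)·6.4401] / (0.3947·√6.4401)
   = [0.297961 + 0.803686] / 1.001644 = 1.099839
d₂ = d₁ − σ√T = 1.099839 − 1.001644 = 0.098195
N(d₁) = 0.864299,  N(d₂) = 0.539111,  e^(−rT) = 0.739308
E₀ = V₀·N(d₁) − D·e^(−rT)·N(d₂)
   = 436.8350·0.864299 − 324.2757·0.739308·0.539111 = 248.309673
B₀ = V₀ − E₀ = 436.8350 − 248.309673 = 188.525327
spread = −(1/T)·ln(B₀/D) − r = −(1/6.4401)·ln(188.525327/324.2757) − 0.0469 = 0.03731635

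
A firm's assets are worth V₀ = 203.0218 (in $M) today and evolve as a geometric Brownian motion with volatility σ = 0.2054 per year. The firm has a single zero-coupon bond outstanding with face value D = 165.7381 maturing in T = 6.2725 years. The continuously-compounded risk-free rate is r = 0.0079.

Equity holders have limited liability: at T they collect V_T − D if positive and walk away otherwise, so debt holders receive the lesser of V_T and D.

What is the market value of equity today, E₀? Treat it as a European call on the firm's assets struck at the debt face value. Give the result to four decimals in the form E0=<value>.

d₁ = [ln(V₀/D) + (r + σ²/2)T] / (σ√T)
   = [ln(203.0218/165.7381) + (0.0079 + 0.5·0.2054²)·6.2725] / (0.2054·√6.2725)
   = [0.202905 + 0.181869] / 0.514423 = 0.747969
d₂ = d₁ − σ√T = 0.747969 − 0.514423 = 0.233546
N(d₁) = 0.772761,  N(d₂) = 0.592331,  e^(−rT) = 0.951655
E₀ = V₀·N(d₁) − D·e^(−rT)·N(d₂)
   = 203.0218·0.772761 − 165.7381·0.951655·0.592331 = 63.461534

E0=63.4615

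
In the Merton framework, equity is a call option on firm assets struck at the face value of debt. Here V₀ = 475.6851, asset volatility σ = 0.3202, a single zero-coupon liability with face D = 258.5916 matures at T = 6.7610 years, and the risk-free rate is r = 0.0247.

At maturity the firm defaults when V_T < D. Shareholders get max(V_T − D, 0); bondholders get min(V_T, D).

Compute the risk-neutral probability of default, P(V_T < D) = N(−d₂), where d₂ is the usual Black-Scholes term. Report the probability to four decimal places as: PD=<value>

PD=0.3028

d₁ = [ln(V₀/D) + (r + σ²/2)T] / (σ√T)
   = [ln(475.6851/258.5916) + (0.0247 + 0.5·0.3202²)·6.7610] / (0.3202·√6.7610)
   = [0.609506 + 0.513593] / 0.832582 = 1.348935
d₂ = d₁ − σ√T = 1.348935 − 0.832582 = 0.516354
risk-neutral PD = N(−d₂) = N(-0.516354) = 0.302804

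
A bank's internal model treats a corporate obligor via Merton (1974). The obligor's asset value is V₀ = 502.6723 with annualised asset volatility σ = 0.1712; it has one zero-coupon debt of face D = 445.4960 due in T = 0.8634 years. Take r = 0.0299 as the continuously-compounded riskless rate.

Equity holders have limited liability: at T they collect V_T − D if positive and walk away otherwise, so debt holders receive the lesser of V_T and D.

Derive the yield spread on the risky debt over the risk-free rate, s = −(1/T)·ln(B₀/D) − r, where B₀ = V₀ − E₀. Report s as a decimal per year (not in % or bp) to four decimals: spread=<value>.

d₁ = [ln(V₀/D) + (r + σ²/2)T] / (σ√T)
   = [ln(502.6723/445.4960) + (0.0299 + 0.5·0.1712²)·0.8634] / (0.1712·√0.8634)
   = [0.120750 + 0.038469] / 0.159078 = 1.000886
d₂ = d₁ − σ√T = 1.000886 − 0.159078 = 0.841808
N(d₁) = 0.841559,  N(d₂) = 0.800052,  e^(−rT) = 0.974515
E₀ = V₀·N(d₁) − D·e^(−rT)·N(d₂)
   = 502.6723·0.841559 − 445.4960·0.974515·0.800052 = 75.691777
B₀ = V₀ − E₀ = 502.6723 − 75.691777 = 426.980523
spread = −(1/T)·ln(B₀/D) − r = −(1/0.8634)·ln(426.980523/445.4960) − 0.0299 = 0.01926594

spread=0.0193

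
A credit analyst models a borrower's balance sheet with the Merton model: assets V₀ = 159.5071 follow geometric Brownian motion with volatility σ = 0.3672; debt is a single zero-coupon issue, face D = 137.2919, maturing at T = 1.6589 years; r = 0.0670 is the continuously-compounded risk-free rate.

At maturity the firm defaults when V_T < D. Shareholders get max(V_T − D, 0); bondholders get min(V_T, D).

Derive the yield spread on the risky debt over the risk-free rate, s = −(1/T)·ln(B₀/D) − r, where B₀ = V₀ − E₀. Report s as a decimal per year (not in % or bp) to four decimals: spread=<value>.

spread=0.0613

d₁ = [ln(V₀/D) + (r + σ²/2)T] / (σ√T)
   = [ln(159.5071/137.2919) + (0.0670 + 0.5·0.3672²)·1.6589] / (0.3672·√1.6589)
   = [0.149979 + 0.222986] / 0.472947 = 0.788597
d₂ = d₁ − σ√T = 0.788597 − 0.472947 = 0.315650
N(d₁) = 0.784826,  N(d₂) = 0.623866,  e^(−rT) = 0.894808
E₀ = V₀·N(d₁) − D·e^(−rT)·N(d₂)
   = 159.5071·0.784826 − 137.2919·0.894808·0.623866 = 48.543524
B₀ = V₀ − E₀ = 159.5071 − 48.543524 = 110.963576
spread = −(1/T)·ln(B₀/D) − r = −(1/1.6589)·ln(110.963576/137.2919) − 0.0670 = 0.06134246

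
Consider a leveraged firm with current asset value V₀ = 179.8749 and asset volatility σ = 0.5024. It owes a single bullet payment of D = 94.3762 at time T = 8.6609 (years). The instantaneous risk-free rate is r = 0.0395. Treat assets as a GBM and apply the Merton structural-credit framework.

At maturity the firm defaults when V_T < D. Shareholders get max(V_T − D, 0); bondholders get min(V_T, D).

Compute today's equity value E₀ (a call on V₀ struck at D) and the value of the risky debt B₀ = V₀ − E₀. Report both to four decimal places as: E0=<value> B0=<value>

E0=133.9313 B0=45.9436

d₁ = [ln(V₀/D) + (r + σ²/2)T] / (σ√T)
   = [ln(179.8749/94.3762) + (0.0395 + 0.5·0.5024²)·8.6609] / (0.5024·√8.6609)
   = [0.644973 + 1.435136] / 1.478533 = 1.406873
d₂ = d₁ − σ√T = 1.406873 − 1.478533 = -0.071660
N(d₁) = 0.920267,  N(d₂) = 0.471436,  e^(−rT) = 0.710273
E₀ = V₀·N(d₁) − D·e^(−rT)·N(d₂)
   = 179.8749·0.920267 − 94.3762·0.710273·0.471436 = 133.931298
B₀ = V₀ − E₀ = 179.8749 − 133.931298 = 45.943602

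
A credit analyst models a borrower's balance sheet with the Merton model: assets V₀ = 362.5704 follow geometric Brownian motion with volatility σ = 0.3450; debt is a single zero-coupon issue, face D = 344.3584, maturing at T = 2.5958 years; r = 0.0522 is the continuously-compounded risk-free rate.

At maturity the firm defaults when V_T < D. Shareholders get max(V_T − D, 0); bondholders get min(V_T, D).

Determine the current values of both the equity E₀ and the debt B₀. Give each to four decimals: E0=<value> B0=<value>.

E0=107.4855 B0=255.0849

d₁ = [ln(V₀/D) + (r + σ²/2)T] / (σ√T)
   = [ln(362.5704/344.3584) + (0.0522 + 0.5·0.3450²)·2.5958] / (0.3450·√2.5958)
   = [0.051536 + 0.289983] / 0.555846 = 0.614413
d₂ = d₁ − σ√T = 0.614413 − 0.555846 = 0.058566
N(d₁) = 0.730529,  N(d₂) = 0.523351,  e^(−rT) = 0.873278
E₀ = V₀·N(d₁) − D·e^(−rT)·N(d₂)
   = 362.5704·0.730529 − 344.3584·0.873278·0.523351 = 107.485470
B₀ = V₀ − E₀ = 362.5704 − 107.485470 = 255.084930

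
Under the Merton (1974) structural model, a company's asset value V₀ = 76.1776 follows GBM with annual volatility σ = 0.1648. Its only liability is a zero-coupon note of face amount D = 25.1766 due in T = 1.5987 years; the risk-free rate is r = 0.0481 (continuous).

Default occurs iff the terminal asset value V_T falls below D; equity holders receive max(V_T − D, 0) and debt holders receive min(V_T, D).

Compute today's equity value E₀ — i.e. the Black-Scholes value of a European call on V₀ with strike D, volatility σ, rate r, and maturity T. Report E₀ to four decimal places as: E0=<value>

E0=52.8645

d₁ = [ln(V₀/D) + (r + σ²/2)T] / (σ√T)
   = [ln(76.1776/25.1766) + (0.0481 + 0.5·0.1648²)·1.5987] / (0.1648·√1.5987)
   = [1.107152 + 0.098607] / 0.208373 = 5.786554
d₂ = d₁ − σ√T = 5.786554 − 0.208373 = 5.578181
N(d₁) = 1.000000,  N(d₂) = 1.000000,  e^(−rT) = 0.925985
E₀ = V₀·N(d₁) − D·e^(−rT)·N(d₂)
   = 76.1776·1.000000 − 25.1766·0.925985·1.000000 = 52.864451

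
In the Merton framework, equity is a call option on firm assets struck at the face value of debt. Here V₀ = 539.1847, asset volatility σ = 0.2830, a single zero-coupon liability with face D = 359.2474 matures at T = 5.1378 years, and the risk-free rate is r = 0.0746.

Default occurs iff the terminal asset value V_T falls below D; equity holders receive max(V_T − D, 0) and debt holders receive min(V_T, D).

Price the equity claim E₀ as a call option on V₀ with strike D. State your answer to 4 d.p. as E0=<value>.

d₁ = [ln(V₀/D) + (r + σ²/2)T] / (σ√T)
   = [ln(539.1847/359.2474) + (0.0746 + 0.5·0.2830²)·5.1378] / (0.2830·√5.1378)
   = [0.406047 + 0.589021] / 0.641468 = 1.551235
d₂ = d₁ − σ√T = 1.551235 − 0.641468 = 0.909766
N(d₁) = 0.939577,  N(d₂) = 0.818527,  e^(−rT) = 0.681622
E₀ = V₀·N(d₁) − D·e^(−rT)·N(d₂)
   = 539.1847·0.939577 − 359.2474·0.681622·0.818527 = 306.172143

E0=306.1721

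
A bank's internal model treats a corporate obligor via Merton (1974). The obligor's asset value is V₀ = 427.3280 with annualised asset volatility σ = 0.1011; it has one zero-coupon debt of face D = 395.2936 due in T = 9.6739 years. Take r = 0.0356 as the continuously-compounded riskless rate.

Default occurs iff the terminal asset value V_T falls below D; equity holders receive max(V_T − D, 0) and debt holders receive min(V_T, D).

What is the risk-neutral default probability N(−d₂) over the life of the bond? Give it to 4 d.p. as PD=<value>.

d₁ = [ln(V₀/D) + (r + σ²/2)T] / (σ√T)
   = [ln(427.3280/395.2936) + (0.0356 + 0.5·0.1011²)·9.6739] / (0.1011·√9.6739)
   = [0.077923 + 0.393830] / 0.314450 = 1.500248
d₂ = d₁ − σ√T = 1.500248 − 0.314450 = 1.185798
risk-neutral PD = N(−d₂) = N(-1.185798) = 0.117851

PD=0.1179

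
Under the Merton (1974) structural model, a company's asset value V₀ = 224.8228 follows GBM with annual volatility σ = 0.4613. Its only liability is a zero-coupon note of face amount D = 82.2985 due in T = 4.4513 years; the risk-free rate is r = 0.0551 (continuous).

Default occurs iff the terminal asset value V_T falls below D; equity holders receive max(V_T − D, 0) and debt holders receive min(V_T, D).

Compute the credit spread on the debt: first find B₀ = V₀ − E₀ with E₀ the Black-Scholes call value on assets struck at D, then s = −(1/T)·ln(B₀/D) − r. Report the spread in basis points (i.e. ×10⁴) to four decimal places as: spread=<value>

spread=184.5562

d₁ = [ln(V₀/D) + (r + σ²/2)T] / (σ√T)
   = [ln(224.8228/82.2985) + (0.0551 + 0.5·0.4613²)·4.4513] / (0.4613·√4.4513)
   = [1.004960 + 0.718880] / 0.973256 = 1.771209
d₂ = d₁ − σ√T = 1.771209 − 0.973256 = 0.797954
N(d₁) = 0.961737,  N(d₂) = 0.787551,  e^(−rT) = 0.782496
E₀ = V₀·N(d₁) − D·e^(−rT)·N(d₂)
   = 224.8228·0.961737 − 82.2985·0.782496·0.787551 = 165.503499
B₀ = V₀ − E₀ = 224.8228 − 165.503499 = 59.319301
spread = −(1/T)·ln(B₀/D) − r = −(1/4.4513)·ln(59.319301/82.2985) − 0.0551 = 0.01845562
in basis points: 0.01845562 × 10⁴ = 184.5562 bp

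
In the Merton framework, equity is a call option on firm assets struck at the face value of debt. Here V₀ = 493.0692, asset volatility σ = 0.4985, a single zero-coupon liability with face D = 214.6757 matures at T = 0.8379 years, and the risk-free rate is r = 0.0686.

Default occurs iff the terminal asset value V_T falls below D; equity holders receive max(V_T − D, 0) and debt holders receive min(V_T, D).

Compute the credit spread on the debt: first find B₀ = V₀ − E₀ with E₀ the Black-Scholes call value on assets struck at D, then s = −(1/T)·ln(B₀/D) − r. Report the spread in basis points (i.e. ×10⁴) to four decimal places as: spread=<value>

spread=81.3726

d₁ = [ln(V₀/D) + (r + σ²/2)T] / (σ√T)
   = [ln(493.0692/214.6757) + (0.0686 + 0.5·0.4985²)·0.8379] / (0.4985·√0.8379)
   = [0.831521 + 0.161590] / 0.456311 = 2.176389
d₂ = d₁ − σ√T = 2.176389 − 0.456311 = 1.720078
N(d₁) = 0.985237,  N(d₂) = 0.957291,  e^(−rT) = 0.944141
E₀ = V₀·N(d₁) − D·e^(−rT)·N(d₂)
   = 493.0692·0.985237 − 214.6757·0.944141·0.957291 = 291.762348
B₀ = V₀ − E₀ = 493.0692 − 291.762348 = 201.306852
spread = −(1/T)·ln(B₀/D) − r = −(1/0.8379)·ln(201.306852/214.6757) − 0.0686 = 0.00813726
in basis points: 0.00813726 × 10⁴ = 81.3726 bp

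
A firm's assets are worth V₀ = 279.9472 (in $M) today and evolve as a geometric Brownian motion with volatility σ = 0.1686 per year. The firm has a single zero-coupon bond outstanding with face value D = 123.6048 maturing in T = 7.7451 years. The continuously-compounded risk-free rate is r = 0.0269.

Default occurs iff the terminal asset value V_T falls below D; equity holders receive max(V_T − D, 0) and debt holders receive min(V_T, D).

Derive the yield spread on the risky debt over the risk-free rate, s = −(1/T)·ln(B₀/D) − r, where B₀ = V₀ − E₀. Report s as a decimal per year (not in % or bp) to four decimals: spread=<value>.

spread=0.0005

d₁ = [ln(V₀/D) + (r + σ²/2)T] / (σ√T)
   = [ln(279.9472/123.6048) + (0.0269 + 0.5·0.1686²)·7.7451] / (0.1686·√7.7451)
   = [0.817512 + 0.318424] / 0.469214 = 2.420933
d₂ = d₁ − σ√T = 2.420933 − 0.469214 = 1.951718
N(d₁) = 0.992260,  N(d₂) = 0.974514,  e^(−rT) = 0.811928
E₀ = V₀·N(d₁) − D·e^(−rT)·N(d₂)
   = 279.9472·0.992260 − 123.6048·0.811928·0.974514 = 179.979776
B₀ = V₀ − E₀ = 279.9472 − 179.979776 = 99.967424
spread = −(1/T)·ln(B₀/D) − r = −(1/7.7451)·ln(99.967424/123.6048) − 0.0269 = 0.00050378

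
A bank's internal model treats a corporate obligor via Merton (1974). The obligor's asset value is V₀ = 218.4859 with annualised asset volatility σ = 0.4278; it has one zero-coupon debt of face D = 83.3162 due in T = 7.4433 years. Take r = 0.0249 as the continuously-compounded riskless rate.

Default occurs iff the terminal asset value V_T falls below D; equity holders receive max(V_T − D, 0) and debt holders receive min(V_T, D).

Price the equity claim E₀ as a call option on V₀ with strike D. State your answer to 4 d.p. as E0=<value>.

d₁ = [ln(V₀/D) + (r + σ²/2)T] / (σ√T)
   = [ln(218.4859/83.3162) + (0.0249 + 0.5·0.4278²)·7.4433] / (0.4278·√7.4433)
   = [0.964078 + 0.866448] / 1.167142 = 1.568384
d₂ = d₁ − σ√T = 1.568384 − 1.167142 = 0.401243
N(d₁) = 0.941604,  N(d₂) = 0.655879,  e^(−rT) = 0.830823
E₀ = V₀·N(d₁) − D·e^(−rT)·N(d₂)
   = 218.4859·0.941604 − 83.3162·0.830823·0.655879 = 160.326610

E0=160.3266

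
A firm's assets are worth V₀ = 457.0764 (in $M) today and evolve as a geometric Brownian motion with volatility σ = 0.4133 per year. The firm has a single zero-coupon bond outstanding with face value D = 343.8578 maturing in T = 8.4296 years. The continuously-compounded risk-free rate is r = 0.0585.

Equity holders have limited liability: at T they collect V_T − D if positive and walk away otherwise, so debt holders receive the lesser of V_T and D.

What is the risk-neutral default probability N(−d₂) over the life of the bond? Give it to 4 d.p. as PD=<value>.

d₁ = [ln(V₀/D) + (r + σ²/2)T] / (σ√T)
   = [ln(457.0764/343.8578) + (0.0585 + 0.5·0.4133²)·8.4296] / (0.4133·√8.4296)
   = [0.284622 + 1.213091] / 1.199966 = 1.248130
d₂ = d₁ − σ√T = 1.248130 − 1.199966 = 0.048164
risk-neutral PD = N(−d₂) = N(-0.048164) = 0.480793

PD=0.4808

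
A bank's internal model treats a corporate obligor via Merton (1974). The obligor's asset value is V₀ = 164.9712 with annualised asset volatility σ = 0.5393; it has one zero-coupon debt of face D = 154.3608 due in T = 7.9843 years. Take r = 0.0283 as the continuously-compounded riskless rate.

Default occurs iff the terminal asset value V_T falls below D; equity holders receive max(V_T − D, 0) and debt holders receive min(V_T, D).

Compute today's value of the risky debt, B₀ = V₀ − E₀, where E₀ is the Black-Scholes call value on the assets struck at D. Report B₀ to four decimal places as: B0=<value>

d₁ = [ln(V₀/D) + (r + σ²/2)T] / (σ√T)
   = [ln(164.9712/154.3608) + (0.0283 + 0.5·0.5393²)·7.9843] / (0.5393·√7.9843)
   = [0.066478 + 1.387051] / 1.523873 = 0.953838
d₂ = d₁ − σ√T = 0.953838 − 1.523873 = -0.570035
N(d₁) = 0.829917,  N(d₂) = 0.284327,  e^(−rT) = 0.797753
E₀ = V₀·N(d₁) − D·e^(−rT)·N(d₂)
   = 164.9712·0.829917 − 154.3608·0.797753·0.284327 = 101.899889
B₀ = V₀ − E₀ = 164.9712 − 101.899889 = 63.071311

B0=63.0713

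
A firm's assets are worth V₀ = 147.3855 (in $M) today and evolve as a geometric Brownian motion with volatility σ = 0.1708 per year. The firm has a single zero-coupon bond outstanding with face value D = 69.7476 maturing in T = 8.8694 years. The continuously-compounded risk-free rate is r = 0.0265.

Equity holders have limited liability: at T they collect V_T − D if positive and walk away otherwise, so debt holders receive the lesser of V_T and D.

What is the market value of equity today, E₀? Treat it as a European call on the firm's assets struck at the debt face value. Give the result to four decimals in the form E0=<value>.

E0=92.7008

d₁ = [ln(V₀/D) + (r + σ²/2)T] / (σ√T)
   = [ln(147.3855/69.7476) + (0.0265 + 0.5·0.1708²)·8.8694] / (0.1708·√8.8694)
   = [0.748169 + 0.364411] / 0.508669 = 2.187238
d₂ = d₁ − σ√T = 2.187238 − 0.508669 = 1.678570
N(d₁) = 0.985637,  N(d₂) = 0.953382,  e^(−rT) = 0.790540
E₀ = V₀·N(d₁) − D·e^(−rT)·N(d₂)
   = 147.3855·0.985637 − 69.7476·0.790540·0.953382 = 92.700837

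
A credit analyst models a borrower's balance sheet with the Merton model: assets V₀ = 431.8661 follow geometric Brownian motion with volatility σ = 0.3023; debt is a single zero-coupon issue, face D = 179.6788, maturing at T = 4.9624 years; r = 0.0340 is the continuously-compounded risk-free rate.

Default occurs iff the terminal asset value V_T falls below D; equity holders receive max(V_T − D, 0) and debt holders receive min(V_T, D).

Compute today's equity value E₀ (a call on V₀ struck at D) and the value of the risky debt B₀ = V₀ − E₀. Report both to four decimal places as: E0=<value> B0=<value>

E0=284.3774 B0=147.4887

d₁ = [ln(V₀/D) + (r + σ²/2)T] / (σ√T)
   = [ln(431.8661/179.6788) + (0.0340 + 0.5·0.3023²)·4.9624] / (0.3023·√4.9624)
   = [0.876945 + 0.395467] / 0.673417 = 1.889486
d₂ = d₁ − σ√T = 1.889486 − 0.673417 = 1.216069
N(d₁) = 0.970587,  N(d₂) = 0.888021,  e^(−rT) = 0.844744
E₀ = V₀·N(d₁) − D·e^(−rT)·N(d₂)
   = 431.8661·0.970587 − 179.6788·0.844744·0.888021 = 284.377376
B₀ = V₀ − E₀ = 431.8661 − 284.377376 = 147.488724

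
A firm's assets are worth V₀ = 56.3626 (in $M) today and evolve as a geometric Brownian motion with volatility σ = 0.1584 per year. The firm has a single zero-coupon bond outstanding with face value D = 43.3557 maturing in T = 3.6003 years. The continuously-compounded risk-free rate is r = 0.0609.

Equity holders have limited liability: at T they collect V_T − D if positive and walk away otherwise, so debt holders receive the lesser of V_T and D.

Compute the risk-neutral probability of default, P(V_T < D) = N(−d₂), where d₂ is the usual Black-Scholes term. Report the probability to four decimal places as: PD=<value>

d₁ = [ln(V₀/D) + (r + σ²/2)T] / (σ√T)
   = [ln(56.3626/43.3557) + (0.0609 + 0.5·0.1584²)·3.6003] / (0.1584·√3.6003)
   = [0.262368 + 0.264425] / 0.300555 = 1.752731
d₂ = d₁ − σ√T = 1.752731 − 0.300555 = 1.452175
risk-neutral PD = N(−d₂) = N(-1.452175) = 0.073226

PD=0.0732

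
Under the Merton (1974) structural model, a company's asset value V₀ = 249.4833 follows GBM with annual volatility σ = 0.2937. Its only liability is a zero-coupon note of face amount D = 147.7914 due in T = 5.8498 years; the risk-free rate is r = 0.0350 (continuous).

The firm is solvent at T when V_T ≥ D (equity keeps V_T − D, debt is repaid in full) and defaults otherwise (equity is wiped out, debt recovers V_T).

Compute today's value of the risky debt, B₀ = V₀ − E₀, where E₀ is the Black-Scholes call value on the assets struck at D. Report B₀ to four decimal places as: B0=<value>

B0=111.0410

d₁ = [ln(V₀/D) + (r + σ²/2)T] / (σ√T)
   = [ln(249.4833/147.7914) + (0.0350 + 0.5·0.2937²)·5.8498] / (0.2937·√5.8498)
   = [0.523590 + 0.457044] / 0.710353 = 1.380488
d₂ = d₁ − σ√T = 1.380488 − 0.710353 = 0.670134
N(d₁) = 0.916282,  N(d₂) = 0.748614,  e^(−rT) = 0.814857
E₀ = V₀·N(d₁) − D·e^(−rT)·N(d₂)
   = 249.4833·0.916282 − 147.7914·0.814857·0.748614 = 138.442305
B₀ = V₀ − E₀ = 249.4833 − 138.442305 = 111.040995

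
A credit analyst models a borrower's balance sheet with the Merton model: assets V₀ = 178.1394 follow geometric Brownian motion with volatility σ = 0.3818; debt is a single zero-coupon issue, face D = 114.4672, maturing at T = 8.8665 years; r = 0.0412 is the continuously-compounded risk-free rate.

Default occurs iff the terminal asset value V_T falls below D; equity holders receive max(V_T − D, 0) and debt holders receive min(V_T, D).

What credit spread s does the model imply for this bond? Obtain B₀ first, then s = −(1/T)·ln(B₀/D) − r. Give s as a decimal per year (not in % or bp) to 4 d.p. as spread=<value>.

spread=0.0278

d₁ = [ln(V₀/D) + (r + σ²/2)T] / (σ√T)
   = [ln(178.1394/114.4672) + (0.0412 + 0.5·0.3818²)·8.8665] / (0.3818·√8.8665)
   = [0.442278 + 1.011540] / 1.136873 = 1.278787
d₂ = d₁ − σ√T = 1.278787 − 1.136873 = 0.141913
N(d₁) = 0.899514,  N(d₂) = 0.556426,  e^(−rT) = 0.693989
E₀ = V₀·N(d₁) − D·e^(−rT)·N(d₂)
   = 178.1394·0.899514 − 114.4672·0.693989·0.556426 = 116.036997
B₀ = V₀ − E₀ = 178.1394 − 116.036997 = 62.102403
spread = −(1/T)·ln(B₀/D) − r = −(1/8.8665)·ln(62.102403/114.4672) − 0.0412 = 0.02776787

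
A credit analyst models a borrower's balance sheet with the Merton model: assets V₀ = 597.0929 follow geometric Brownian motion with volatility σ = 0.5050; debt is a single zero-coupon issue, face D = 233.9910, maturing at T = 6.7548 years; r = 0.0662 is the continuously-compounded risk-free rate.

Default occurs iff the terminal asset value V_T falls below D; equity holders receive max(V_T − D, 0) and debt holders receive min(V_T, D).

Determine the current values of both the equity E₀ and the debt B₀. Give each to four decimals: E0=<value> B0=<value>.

E0=473.1118 B0=123.9811

d₁ = [ln(V₀/D) + (r + σ²/2)T] / (σ√T)
   = [ln(597.0929/233.9910) + (0.0662 + 0.5·0.5050²)·6.7548] / (0.5050·√6.7548)
   = [0.936790 + 1.308489] / 1.312495 = 1.710696
d₂ = d₁ − σ√T = 1.710696 − 1.312495 = 0.398201
N(d₁) = 0.956431,  N(d₂) = 0.654759,  e^(−rT) = 0.639437
E₀ = V₀·N(d₁) − D·e^(−rT)·N(d₂)
   = 597.0929·0.956431 − 233.9910·0.639437·0.654759 = 473.111758
B₀ = V₀ − E₀ = 597.0929 − 473.111758 = 123.981142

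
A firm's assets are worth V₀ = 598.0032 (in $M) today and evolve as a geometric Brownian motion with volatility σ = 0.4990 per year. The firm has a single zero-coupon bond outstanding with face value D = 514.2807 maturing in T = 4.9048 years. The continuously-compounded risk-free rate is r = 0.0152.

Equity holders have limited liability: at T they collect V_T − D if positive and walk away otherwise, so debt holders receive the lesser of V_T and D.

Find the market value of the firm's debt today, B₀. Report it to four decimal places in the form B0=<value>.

d₁ = [ln(V₀/D) + (r + σ²/2)T] / (σ√T)
   = [ln(598.0032/514.2807) + (0.0152 + 0.5·0.4990²)·4.9048] / (0.4990·√4.9048)
   = [0.150827 + 0.685203] / 1.105124 = 0.756503
d₂ = d₁ − σ√T = 0.756503 − 1.105124 = -0.348622
N(d₁) = 0.775326,  N(d₂) = 0.363687,  e^(−rT) = 0.928158
E₀ = V₀·N(d₁) − D·e^(−rT)·N(d₂)
   = 598.0032·0.775326 − 514.2807·0.928158·0.363687 = 290.047507
B₀ = V₀ − E₀ = 598.0032 − 290.047507 = 307.955693

B0=307.9557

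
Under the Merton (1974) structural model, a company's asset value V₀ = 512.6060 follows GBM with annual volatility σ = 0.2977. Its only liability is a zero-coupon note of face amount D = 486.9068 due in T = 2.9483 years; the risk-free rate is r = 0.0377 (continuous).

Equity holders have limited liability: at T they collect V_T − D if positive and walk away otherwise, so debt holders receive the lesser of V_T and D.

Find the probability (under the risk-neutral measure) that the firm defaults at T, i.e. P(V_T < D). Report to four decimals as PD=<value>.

PD=0.4751

d₁ = [ln(V₀/D) + (r + σ²/2)T] / (σ√T)
   = [ln(512.6060/486.9068) + (0.0377 + 0.5·0.2977²)·2.9483] / (0.2977·√2.9483)
   = [0.051435 + 0.241798] / 0.511169 = 0.573651
d₂ = d₁ − σ√T = 0.573651 − 0.511169 = 0.062482
risk-neutral PD = N(−d₂) = N(-0.062482) = 0.475090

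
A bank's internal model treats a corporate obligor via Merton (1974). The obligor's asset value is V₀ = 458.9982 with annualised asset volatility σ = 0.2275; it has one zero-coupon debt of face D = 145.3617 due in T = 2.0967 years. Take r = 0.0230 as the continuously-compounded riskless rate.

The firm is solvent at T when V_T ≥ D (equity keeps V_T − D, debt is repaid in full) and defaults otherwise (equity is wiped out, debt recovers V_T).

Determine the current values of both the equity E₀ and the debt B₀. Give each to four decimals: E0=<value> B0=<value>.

d₁ = [ln(V₀/D) + (r + σ²/2)T] / (σ√T)
   = [ln(458.9982/145.3617) + (0.0230 + 0.5·0.2275²)·2.0967] / (0.2275·√2.0967)
   = [1.149821 + 0.102483] / 0.329420 = 3.801546
d₂ = d₁ − σ√T = 3.801546 − 0.329420 = 3.472126
N(d₁) = 0.999928,  N(d₂) = 0.999742,  e^(−rT) = 0.952920
E₀ = V₀·N(d₁) − D·e^(−rT)·N(d₂)
   = 458.9982·0.999928 − 145.3617·0.952920·0.999742 = 320.482859
B₀ = V₀ − E₀ = 458.9982 − 320.482859 = 138.515341

E0=320.4829 B0=138.5153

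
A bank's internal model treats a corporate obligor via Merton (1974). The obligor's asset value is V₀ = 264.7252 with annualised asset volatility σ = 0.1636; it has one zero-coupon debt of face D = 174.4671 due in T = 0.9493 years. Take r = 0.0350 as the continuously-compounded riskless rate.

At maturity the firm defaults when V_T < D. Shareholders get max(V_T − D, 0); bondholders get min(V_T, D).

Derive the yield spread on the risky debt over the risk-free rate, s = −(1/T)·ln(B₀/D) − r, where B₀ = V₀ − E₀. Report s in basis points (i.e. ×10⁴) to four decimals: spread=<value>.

spread=1.4712

d₁ = [ln(V₀/D) + (r + σ²/2)T] / (σ√T)
   = [ln(264.7252/174.4671) + (0.0350 + 0.5·0.1636²)·0.9493] / (0.1636·√0.9493)
   = [0.416956 + 0.045929] / 0.159399 = 2.903947
d₂ = d₁ − σ√T = 2.903947 − 0.159399 = 2.744548
N(d₁) = 0.998158,  N(d₂) = 0.996970,  e^(−rT) = 0.967320
E₀ = V₀·N(d₁) − D·e^(−rT)·N(d₂)
   = 264.7252·0.998158 − 174.4671·0.967320·0.996970 = 95.983182
B₀ = V₀ − E₀ = 264.7252 − 95.983182 = 168.742018
spread = −(1/T)·ln(B₀/D) − r = −(1/0.9493)·ln(168.742018/174.4671) − 0.0350 = 0.00014712
in basis points: 0.00014712 × 10⁴ = 1.4712 bp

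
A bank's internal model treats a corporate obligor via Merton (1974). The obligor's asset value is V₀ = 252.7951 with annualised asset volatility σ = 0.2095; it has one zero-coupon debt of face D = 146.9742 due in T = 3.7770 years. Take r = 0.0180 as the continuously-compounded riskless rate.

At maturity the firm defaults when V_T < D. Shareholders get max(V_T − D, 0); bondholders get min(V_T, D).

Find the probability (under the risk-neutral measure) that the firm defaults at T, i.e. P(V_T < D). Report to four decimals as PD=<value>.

PD=0.0976

d₁ = [ln(V₀/D) + (r + σ²/2)T] / (σ√T)
   = [ln(252.7951/146.9742) + (0.0180 + 0.5·0.2095²)·3.7770] / (0.2095·√3.7770)
   = [0.542322 + 0.150873] / 0.407153 = 1.702542
d₂ = d₁ − σ√T = 1.702542 − 0.407153 = 1.295389
risk-neutral PD = N(−d₂) = N(-1.295389) = 0.097593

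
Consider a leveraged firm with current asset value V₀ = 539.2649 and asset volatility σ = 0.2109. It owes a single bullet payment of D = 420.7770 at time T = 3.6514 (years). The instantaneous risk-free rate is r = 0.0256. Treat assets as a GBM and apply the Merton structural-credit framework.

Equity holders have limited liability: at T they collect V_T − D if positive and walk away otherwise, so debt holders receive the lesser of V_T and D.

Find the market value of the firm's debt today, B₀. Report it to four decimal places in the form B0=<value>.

B0=363.2374

d₁ = [ln(V₀/D) + (r + σ²/2)T] / (σ√T)
   = [ln(539.2649/420.7770) + (0.0256 + 0.5·0.2109²)·3.6514] / (0.2109·√3.6514)
   = [0.248104 + 0.174681] / 0.403001 = 1.049091
d₂ = d₁ − σ√T = 1.049091 − 0.403001 = 0.646089
N(d₁) = 0.852932,  N(d₂) = 0.740889,  e^(−rT) = 0.910760
E₀ = V₀·N(d₁) − D·e^(−rT)·N(d₂)
   = 539.2649·0.852932 − 420.7770·0.910760·0.740889 = 176.027494
B₀ = V₀ − E₀ = 539.2649 − 176.027494 = 363.237406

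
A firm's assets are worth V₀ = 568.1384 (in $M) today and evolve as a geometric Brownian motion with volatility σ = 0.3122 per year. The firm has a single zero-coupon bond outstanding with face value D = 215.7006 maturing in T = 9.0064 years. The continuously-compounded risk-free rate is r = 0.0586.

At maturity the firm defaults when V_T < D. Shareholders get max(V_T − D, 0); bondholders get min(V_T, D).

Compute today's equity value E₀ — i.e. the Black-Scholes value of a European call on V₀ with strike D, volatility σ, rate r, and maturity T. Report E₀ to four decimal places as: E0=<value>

d₁ = [ln(V₀/D) + (r + σ²/2)T] / (σ√T)
   = [ln(568.1384/215.7006) + (0.0586 + 0.5·0.3122²)·9.0064] / (0.3122·√9.0064)
   = [0.968474 + 0.966697] / 0.936933 = 2.065431
d₂ = d₁ − σ√T = 2.065431 − 0.936933 = 1.128498
N(d₁) = 0.980559,  N(d₂) = 0.870445,  e^(−rT) = 0.589916
E₀ = V₀·N(d₁) − D·e^(−rT)·N(d₂)
   = 568.1384·0.980559 − 215.7006·0.589916·0.870445 = 446.333143

E0=446.3331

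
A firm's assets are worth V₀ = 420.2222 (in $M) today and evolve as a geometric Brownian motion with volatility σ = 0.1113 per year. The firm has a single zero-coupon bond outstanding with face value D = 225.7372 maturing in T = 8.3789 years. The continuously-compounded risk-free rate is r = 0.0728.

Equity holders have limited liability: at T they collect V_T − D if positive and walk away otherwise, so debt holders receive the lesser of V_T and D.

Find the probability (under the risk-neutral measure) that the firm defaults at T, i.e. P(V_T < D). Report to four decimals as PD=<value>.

PD=0.0001

d₁ = [ln(V₀/D) + (r + σ²/2)T] / (σ√T)
   = [ln(420.2222/225.7372) + (0.0728 + 0.5·0.1113²)·8.3789] / (0.1113·√8.3789)
   = [0.621412 + 0.661882] / 0.322173 = 3.983248
d₂ = d₁ − σ√T = 3.983248 − 0.322173 = 3.661076
risk-neutral PD = N(−d₂) = N(-3.661076) = 0.000126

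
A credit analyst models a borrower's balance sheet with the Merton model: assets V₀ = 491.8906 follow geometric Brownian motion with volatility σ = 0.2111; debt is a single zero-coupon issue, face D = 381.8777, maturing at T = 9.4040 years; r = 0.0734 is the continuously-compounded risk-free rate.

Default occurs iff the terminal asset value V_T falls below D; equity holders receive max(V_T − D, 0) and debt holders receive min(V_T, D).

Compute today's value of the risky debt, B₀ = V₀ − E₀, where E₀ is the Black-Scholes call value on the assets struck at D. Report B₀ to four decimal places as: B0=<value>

B0=185.3151

d₁ = [ln(V₀/D) + (r + σ²/2)T] / (σ√T)
   = [ln(491.8906/381.8777) + (0.0734 + 0.5·0.2111²)·9.4040] / (0.2111·√9.4040)
   = [0.253156 + 0.899790] / 0.647358 = 1.781002
d₂ = d₁ − σ√T = 1.781002 − 0.647358 = 1.133644
N(d₁) = 0.962544,  N(d₂) = 0.871528,  e^(−rT) = 0.501449
E₀ = V₀·N(d₁) − D·e^(−rT)·N(d₂)
   = 491.8906·0.962544 − 381.8777·0.501449·0.871528 = 306.575540
B₀ = V₀ − E₀ = 491.8906 − 306.575540 = 185.315060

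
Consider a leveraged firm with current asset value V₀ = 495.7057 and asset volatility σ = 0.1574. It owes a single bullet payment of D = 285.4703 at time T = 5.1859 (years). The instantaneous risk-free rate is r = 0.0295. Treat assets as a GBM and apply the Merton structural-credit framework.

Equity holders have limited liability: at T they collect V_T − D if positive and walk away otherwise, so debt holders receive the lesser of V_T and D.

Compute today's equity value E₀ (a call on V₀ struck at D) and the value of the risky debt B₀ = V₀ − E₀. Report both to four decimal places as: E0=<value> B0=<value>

E0=251.8768 B0=243.8289

d₁ = [ln(V₀/D) + (r + σ²/2)T] / (σ√T)
   = [ln(495.7057/285.4703) + (0.0295 + 0.5·0.1574²)·5.1859] / (0.1574·√5.1859)
   = [0.551844 + 0.217224] / 0.358440 = 2.145596
d₂ = d₁ − σ√T = 2.145596 − 0.358440 = 1.787156
N(d₁) = 0.984047,  N(d₂) = 0.963044,  e^(−rT) = 0.858143
E₀ = V₀·N(d₁) − D·e^(−rT)·N(d₂)
   = 495.7057·0.984047 − 285.4703·0.858143·0.963044 = 251.876758
B₀ = V₀ − E₀ = 495.7057 − 251.876758 = 243.828942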